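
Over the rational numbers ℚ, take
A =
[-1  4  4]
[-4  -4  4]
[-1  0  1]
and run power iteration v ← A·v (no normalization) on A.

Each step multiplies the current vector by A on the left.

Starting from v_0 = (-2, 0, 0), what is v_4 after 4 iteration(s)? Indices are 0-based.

v_4 = (-82, 608, 128)

v_0 = (-2, 0, 0).
v_1 = A·v_0 = (2, 8, 2).
v_2 = A·v_1 = (38, -32, 0).
v_3 = A·v_2 = (-166, -24, -38).
v_4 = A·v_3 = (-82, 608, 128).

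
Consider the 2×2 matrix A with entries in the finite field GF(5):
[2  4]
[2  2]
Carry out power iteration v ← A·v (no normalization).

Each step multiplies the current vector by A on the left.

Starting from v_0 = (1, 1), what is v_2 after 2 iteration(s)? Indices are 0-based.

v_0 = (1, 1).
v_1 = A·v_0 = (1, 4).
v_2 = A·v_1 = (3, 0).

v_2 = (3, 0)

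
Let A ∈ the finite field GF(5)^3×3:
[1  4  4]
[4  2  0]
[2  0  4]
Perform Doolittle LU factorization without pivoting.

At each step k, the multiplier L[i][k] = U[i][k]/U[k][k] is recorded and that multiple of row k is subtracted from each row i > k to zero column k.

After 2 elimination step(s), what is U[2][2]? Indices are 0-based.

k=0: U[0][0]=1
  eliminate (1,0): mult=4, new row 1: (0, 1, 4); set L[1][0]=4
  eliminate (2,0): mult=2, new row 2: (0, 2, 1); set L[2][0]=2
k=1: U[1][1]=1
  eliminate (2,1): mult=2, new row 2: (0, 0, 3); set L[2][1]=2

U[2][2] = 3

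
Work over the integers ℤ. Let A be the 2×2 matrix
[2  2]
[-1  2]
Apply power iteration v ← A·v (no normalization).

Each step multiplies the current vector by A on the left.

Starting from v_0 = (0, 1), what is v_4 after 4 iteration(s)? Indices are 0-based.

v_0 = (0, 1).
v_1 = A·v_0 = (2, 2).
v_2 = A·v_1 = (8, 2).
v_3 = A·v_2 = (20, -4).
v_4 = A·v_3 = (32, -28).

v_4 = (32, -28)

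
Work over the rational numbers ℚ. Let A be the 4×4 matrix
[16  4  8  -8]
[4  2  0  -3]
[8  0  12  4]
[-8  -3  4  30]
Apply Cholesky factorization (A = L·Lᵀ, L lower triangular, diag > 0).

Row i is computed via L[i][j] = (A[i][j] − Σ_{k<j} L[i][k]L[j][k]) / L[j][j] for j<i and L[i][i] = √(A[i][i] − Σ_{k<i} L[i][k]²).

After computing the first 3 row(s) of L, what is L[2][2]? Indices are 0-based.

Step 1: L[0][0] = √(16) = 4.
  L[1][0] = (4) / L[0][0] = 1.
Step 2: L[1][1] = √(1) = 1.
  L[2][0] = (8) / L[0][0] = 2.
  L[2][1] = (-2) / L[1][1] = -2.
Step 3: L[2][2] = √(4) = 2.

L[2][2] = 2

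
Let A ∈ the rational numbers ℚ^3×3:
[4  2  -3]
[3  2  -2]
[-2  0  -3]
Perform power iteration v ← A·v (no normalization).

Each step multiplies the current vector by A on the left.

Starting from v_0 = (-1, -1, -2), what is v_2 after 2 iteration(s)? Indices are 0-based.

v_2 = (-26, -18, -24)

v_0 = (-1, -1, -2).
v_1 = A·v_0 = (0, -1, 8).
v_2 = A·v_1 = (-26, -18, -24).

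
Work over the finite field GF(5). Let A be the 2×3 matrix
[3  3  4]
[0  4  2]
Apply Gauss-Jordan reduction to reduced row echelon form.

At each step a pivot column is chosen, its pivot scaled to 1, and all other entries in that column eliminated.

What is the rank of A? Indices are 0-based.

step 1: normalize row 0 (÷3) = (1, 1, 3)
step 2: normalize row 1 (÷4) = (0, 1, 3)
  row 0: subtract 1×row1 = (1, 0, 0)

rank = 2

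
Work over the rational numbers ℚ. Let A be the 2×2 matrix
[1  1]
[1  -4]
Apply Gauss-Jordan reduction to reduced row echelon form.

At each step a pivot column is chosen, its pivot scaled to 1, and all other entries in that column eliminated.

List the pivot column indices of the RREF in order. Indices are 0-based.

pivot columns: 0, 1

pivot(0,0)=1: scale R0 → (1, 1)
  clear (1,0): R1 −= (1)R0 → (0, -5)
pivot(1,1)=-5: scale R1 → (0, 1)
  clear (0,1): R0 −= (1)R1 → (1, 0)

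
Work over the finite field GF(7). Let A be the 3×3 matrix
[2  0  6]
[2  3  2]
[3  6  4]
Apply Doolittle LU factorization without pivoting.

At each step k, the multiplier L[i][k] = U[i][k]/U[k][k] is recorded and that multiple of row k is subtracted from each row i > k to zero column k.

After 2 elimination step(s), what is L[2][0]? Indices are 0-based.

k=0: U[0][0]=2
  eliminate (1,0): mult=1, new row 1: (0, 3, 3); set L[1][0]=1
  eliminate (2,0): mult=5, new row 2: (0, 6, 2); set L[2][0]=5
k=1: U[1][1]=3
  eliminate (2,1): mult=2, new row 2: (0, 0, 3); set L[2][1]=2

L[2][0] = 5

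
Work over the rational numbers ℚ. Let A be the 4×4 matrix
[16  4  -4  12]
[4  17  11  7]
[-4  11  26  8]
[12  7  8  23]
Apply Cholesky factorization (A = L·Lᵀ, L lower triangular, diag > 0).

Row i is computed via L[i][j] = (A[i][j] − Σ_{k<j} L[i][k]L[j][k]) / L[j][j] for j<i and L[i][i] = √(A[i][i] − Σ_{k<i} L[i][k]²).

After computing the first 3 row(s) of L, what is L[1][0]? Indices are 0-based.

L[1][0] = 1

Step 1: L[0][0] = √(16) = 4.
  L[1][0] = (4) / L[0][0] = 1.
Step 2: L[1][1] = √(16) = 4.
  L[2][0] = (-4) / L[0][0] = -1.
  L[2][1] = (12) / L[1][1] = 3.
Step 3: L[2][2] = √(16) = 4.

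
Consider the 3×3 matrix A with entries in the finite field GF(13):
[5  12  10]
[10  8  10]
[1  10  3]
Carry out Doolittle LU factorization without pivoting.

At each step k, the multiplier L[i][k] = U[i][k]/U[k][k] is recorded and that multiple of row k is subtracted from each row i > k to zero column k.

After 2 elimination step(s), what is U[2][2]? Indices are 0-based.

U[2][2] = 6

Step 1: pivot at (0,0) is 5.
  row1 ← row1 − (2)·row0  ⇒  L[1][0]=2, U row1=(0, 10, 3)
  row2 ← row2 − (8)·row0  ⇒  L[2][0]=8, U row2=(0, 5, 1)
Step 2: pivot at (1,1) is 10.
  row2 ← row2 − (7)·row1  ⇒  L[2][1]=7, U row2=(0, 0, 6)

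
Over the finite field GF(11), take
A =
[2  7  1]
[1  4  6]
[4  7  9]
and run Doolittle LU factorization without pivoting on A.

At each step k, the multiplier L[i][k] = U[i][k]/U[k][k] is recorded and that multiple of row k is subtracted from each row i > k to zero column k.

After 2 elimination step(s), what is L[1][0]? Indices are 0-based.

[col 0] pivot 2
  R1 -= 6*R0 → (0, 6, 0)  (L[1][0] := 6)
  R2 -= 2*R0 → (0, 4, 7)  (L[2][0] := 2)
[col 1] pivot 6
  R2 -= 8*R1 → (0, 0, 7)  (L[2][1] := 8)

L[1][0] = 6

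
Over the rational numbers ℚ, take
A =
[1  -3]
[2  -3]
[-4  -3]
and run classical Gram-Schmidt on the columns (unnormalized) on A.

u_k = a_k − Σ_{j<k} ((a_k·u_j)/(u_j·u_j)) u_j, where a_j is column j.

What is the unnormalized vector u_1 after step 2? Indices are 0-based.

u_1 = (-22/7, -23/7, -17/7)

Step 1: u_0 = a_0 = (1, 2, -4).
Step 2: u_1 = a_1 − (1/7)·u_0 = (-22/7, -23/7, -17/7).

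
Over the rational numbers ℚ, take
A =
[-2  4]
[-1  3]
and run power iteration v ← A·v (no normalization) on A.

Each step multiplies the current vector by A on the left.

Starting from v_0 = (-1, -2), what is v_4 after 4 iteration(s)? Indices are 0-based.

v_0 = (-1, -2).
v_1 = A·v_0 = (-6, -5).
v_2 = A·v_1 = (-8, -9).
v_3 = A·v_2 = (-20, -19).
v_4 = A·v_3 = (-36, -37).

v_4 = (-36, -37)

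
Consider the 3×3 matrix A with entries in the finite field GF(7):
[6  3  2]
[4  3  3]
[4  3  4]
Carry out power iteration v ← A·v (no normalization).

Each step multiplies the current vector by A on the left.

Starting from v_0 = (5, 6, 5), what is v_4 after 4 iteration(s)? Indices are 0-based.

v_4 = (4, 3, 4)

v_0 = (5, 6, 5).
v_1 = A·v_0 = (2, 4, 2).
v_2 = A·v_1 = (0, 5, 0).
v_3 = A·v_2 = (1, 1, 1).
v_4 = A·v_3 = (4, 3, 4).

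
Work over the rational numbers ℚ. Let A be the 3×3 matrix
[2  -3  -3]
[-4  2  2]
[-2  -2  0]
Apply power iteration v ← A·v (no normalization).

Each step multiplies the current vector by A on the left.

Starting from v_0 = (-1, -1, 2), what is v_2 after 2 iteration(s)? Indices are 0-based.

v_2 = (-40, 40, -2)

v_0 = (-1, -1, 2).
v_1 = A·v_0 = (-5, 6, 4).
v_2 = A·v_1 = (-40, 40, -2).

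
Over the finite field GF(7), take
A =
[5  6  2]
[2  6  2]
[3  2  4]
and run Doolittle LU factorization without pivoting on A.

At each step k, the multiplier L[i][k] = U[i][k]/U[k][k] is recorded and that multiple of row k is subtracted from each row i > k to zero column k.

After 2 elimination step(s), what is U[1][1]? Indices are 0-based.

U[1][1] = 5

k=0: U[0][0]=5
  eliminate (1,0): mult=6, new row 1: (0, 5, 4); set L[1][0]=6
  eliminate (2,0): mult=2, new row 2: (0, 4, 0); set L[2][0]=2
k=1: U[1][1]=5
  eliminate (2,1): mult=5, new row 2: (0, 0, 1); set L[2][1]=5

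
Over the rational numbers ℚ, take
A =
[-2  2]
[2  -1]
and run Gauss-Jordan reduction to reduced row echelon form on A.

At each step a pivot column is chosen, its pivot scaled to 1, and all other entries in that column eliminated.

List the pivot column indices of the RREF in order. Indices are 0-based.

step 1: normalize row 0 (÷-2) = (1, -1)
  row 1: subtract 2×row0 = (0, 1)
step 2: normalize row 1 (÷1) = (0, 1)
  row 0: subtract -1×row1 = (1, 0)

pivot columns: 0, 1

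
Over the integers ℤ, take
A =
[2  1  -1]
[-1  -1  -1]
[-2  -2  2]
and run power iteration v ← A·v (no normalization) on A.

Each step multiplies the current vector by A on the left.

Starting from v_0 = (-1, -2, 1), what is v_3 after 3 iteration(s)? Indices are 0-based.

v_3 = (-59, -1, 86)

v_0 = (-1, -2, 1).
v_1 = A·v_0 = (-5, 2, 8).
v_2 = A·v_1 = (-16, -5, 22).
v_3 = A·v_2 = (-59, -1, 86).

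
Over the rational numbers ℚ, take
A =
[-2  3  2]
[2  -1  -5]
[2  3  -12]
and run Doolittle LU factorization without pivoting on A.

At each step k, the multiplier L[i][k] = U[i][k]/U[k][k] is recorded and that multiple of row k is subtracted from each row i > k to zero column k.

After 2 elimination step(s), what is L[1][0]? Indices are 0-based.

Step 1: pivot at (0,0) is -2.
  row1 ← row1 − (-1)·row0  ⇒  L[1][0]=-1, U row1=(0, 2, -3)
  row2 ← row2 − (-1)·row0  ⇒  L[2][0]=-1, U row2=(0, 6, -10)
Step 2: pivot at (1,1) is 2.
  row2 ← row2 − (3)·row1  ⇒  L[2][1]=3, U row2=(0, 0, -1)

L[1][0] = -1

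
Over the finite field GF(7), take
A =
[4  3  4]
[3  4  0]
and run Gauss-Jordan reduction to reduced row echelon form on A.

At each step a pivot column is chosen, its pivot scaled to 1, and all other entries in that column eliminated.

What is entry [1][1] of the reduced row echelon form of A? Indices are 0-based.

[1] R0 /= 4  ⇒  (1, 6, 1)
     R1 -= 3·R0  ⇒  (0, 0, 4)
column 1 empty below row 1
[2] R1 /= 4  ⇒  (0, 0, 1)
     R0 -= 1·R1  ⇒  (1, 6, 0)

M[1][1] = 0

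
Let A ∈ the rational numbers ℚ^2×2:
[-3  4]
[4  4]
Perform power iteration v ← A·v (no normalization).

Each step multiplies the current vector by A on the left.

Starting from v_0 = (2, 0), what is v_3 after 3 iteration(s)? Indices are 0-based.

v_0 = (2, 0).
v_1 = A·v_0 = (-6, 8).
v_2 = A·v_1 = (50, 8).
v_3 = A·v_2 = (-118, 232).

v_3 = (-118, 232)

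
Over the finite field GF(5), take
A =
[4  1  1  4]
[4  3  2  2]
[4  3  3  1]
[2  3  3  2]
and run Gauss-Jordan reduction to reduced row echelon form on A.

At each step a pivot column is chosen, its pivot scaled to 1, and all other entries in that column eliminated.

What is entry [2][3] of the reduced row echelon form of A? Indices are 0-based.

step 1: normalize row 0 (÷4) = (1, 4, 4, 1)
  row 1: subtract 4×row0 = (0, 2, 1, 3)
  row 2: subtract 4×row0 = (0, 2, 2, 2)
  row 3: subtract 2×row0 = (0, 0, 0, 0)
step 2: normalize row 1 (÷2) = (0, 1, 3, 4)
  row 0: subtract 4×row1 = (1, 0, 2, 0)
  row 2: subtract 2×row1 = (0, 0, 1, 4)
step 3: normalize row 2 (÷1) = (0, 0, 1, 4)
  row 0: subtract 2×row2 = (1, 0, 0, 2)
  row 1: subtract 3×row2 = (0, 1, 0, 2)
skip col 3 (zero from row 3)

M[2][3] = 4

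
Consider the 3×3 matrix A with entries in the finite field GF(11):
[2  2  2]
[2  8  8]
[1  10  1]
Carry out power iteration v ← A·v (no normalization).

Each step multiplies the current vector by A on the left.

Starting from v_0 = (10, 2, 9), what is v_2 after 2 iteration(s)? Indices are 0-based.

v_2 = (4, 6, 6)

v_0 = (10, 2, 9).
v_1 = A·v_0 = (9, 9, 6).
v_2 = A·v_1 = (4, 6, 6).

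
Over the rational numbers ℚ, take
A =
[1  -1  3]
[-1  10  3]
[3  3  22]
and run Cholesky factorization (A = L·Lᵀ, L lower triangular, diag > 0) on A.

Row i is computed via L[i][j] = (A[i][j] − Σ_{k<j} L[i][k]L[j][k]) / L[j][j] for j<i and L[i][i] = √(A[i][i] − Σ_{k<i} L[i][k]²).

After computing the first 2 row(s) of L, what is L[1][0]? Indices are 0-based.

L[1][0] = -1

Step 1: L[0][0] = √(1) = 1.
  L[1][0] = (-1) / L[0][0] = -1.
Step 2: L[1][1] = √(9) = 3.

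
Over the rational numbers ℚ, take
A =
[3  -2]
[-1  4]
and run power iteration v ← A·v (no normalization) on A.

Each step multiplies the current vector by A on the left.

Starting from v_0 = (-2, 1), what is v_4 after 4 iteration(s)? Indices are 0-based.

v_0 = (-2, 1).
v_1 = A·v_0 = (-8, 6).
v_2 = A·v_1 = (-36, 32).
v_3 = A·v_2 = (-172, 164).
v_4 = A·v_3 = (-844, 828).

v_4 = (-844, 828)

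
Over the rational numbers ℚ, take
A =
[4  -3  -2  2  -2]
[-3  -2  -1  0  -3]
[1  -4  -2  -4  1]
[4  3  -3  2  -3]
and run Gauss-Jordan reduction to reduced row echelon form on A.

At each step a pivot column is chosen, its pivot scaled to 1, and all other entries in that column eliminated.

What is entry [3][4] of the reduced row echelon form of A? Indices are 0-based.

[1] R0 /= 4  ⇒  (1, -3/4, -1/2, 1/2, -1/2)
     R1 -= -3·R0  ⇒  (0, -17/4, -5/2, 3/2, -9/2)
     R2 -= 1·R0  ⇒  (0, -13/4, -3/2, -9/2, 3/2)
     R3 -= 4·R0  ⇒  (0, 6, -1, 0, -1)
[2] R1 /= -17/4  ⇒  (0, 1, 10/17, -6/17, 18/17)
     R0 -= -3/4·R1  ⇒  (1, 0, -1/17, 4/17, 5/17)
     R2 -= -13/4·R1  ⇒  (0, 0, 7/17, -96/17, 84/17)
     R3 -= 6·R1  ⇒  (0, 0, -77/17, 36/17, -125/17)
[3] R2 /= 7/17  ⇒  (0, 0, 1, -96/7, 12)
     R0 -= -1/17·R2  ⇒  (1, 0, 0, -4/7, 1)
     R1 -= 10/17·R2  ⇒  (0, 1, 0, 54/7, -6)
     R3 -= -77/17·R2  ⇒  (0, 0, 0, -60, 47)
[4] R3 /= -60  ⇒  (0, 0, 0, 1, -47/60)
     R0 -= -4/7·R3  ⇒  (1, 0, 0, 0, 58/105)
     R1 -= 54/7·R3  ⇒  (0, 1, 0, 0, 3/70)
     R2 -= -96/7·R3  ⇒  (0, 0, 1, 0, 44/35)

M[3][4] = -47/60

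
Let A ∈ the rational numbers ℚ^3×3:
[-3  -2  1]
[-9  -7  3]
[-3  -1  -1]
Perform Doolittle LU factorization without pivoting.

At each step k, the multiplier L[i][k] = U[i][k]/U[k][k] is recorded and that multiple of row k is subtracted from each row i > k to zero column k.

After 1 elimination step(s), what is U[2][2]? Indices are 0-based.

Step 1: pivot at (0,0) is -3.
  row1 ← row1 − (3)·row0  ⇒  L[1][0]=3, U row1=(0, -1, 0)
  row2 ← row2 − (1)·row0  ⇒  L[2][0]=1, U row2=(0, 1, -2)

U[2][2] = -2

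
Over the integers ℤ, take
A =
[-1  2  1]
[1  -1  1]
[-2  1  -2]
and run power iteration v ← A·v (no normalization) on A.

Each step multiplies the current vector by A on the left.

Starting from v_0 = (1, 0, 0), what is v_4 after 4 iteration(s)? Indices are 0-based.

v_4 = (6, -34, 56)

v_0 = (1, 0, 0).
v_1 = A·v_0 = (-1, 1, -2).
v_2 = A·v_1 = (1, -4, 7).
v_3 = A·v_2 = (-2, 12, -20).
v_4 = A·v_3 = (6, -34, 56).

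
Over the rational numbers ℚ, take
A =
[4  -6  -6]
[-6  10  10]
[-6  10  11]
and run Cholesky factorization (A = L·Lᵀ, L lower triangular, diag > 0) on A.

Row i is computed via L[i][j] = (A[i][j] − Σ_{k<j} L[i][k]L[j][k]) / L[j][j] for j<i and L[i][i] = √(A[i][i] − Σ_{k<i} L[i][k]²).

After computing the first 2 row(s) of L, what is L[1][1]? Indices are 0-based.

L[1][1] = 1

Step 1: L[0][0] = √(4) = 2.
  L[1][0] = (-6) / L[0][0] = -3.
Step 2: L[1][1] = √(1) = 1.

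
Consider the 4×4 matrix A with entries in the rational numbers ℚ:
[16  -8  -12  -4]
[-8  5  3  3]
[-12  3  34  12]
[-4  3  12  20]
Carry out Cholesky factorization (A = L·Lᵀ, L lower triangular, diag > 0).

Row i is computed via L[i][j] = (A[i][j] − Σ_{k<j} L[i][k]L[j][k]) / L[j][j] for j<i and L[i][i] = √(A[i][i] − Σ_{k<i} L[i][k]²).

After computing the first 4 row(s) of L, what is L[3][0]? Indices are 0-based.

Step 1: L[0][0] = √(16) = 4.
  L[1][0] = (-8) / L[0][0] = -2.
Step 2: L[1][1] = √(1) = 1.
  L[2][0] = (-12) / L[0][0] = -3.
  L[2][1] = (-3) / L[1][1] = -3.
Step 3: L[2][2] = √(16) = 4.
  L[3][0] = (-4) / L[0][0] = -1.
  L[3][1] = (1) / L[1][1] = 1.
  L[3][2] = (12) / L[2][2] = 3.
Step 4: L[3][3] = √(9) = 3.

L[3][0] = -1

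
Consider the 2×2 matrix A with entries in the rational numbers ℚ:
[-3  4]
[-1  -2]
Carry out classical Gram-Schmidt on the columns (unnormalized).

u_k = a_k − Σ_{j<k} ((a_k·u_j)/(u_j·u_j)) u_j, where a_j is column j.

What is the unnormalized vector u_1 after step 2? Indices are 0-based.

Step 1: u_0 = a_0 = (-3, -1).
Step 2: u_1 = a_1 − (-1)·u_0 = (1, -3).

u_1 = (1, -3)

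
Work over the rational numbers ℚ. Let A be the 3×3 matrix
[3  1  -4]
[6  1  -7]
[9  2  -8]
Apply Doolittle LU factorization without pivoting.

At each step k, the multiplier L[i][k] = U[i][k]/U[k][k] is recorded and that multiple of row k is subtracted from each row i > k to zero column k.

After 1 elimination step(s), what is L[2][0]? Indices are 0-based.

k=0: U[0][0]=3
  eliminate (1,0): mult=2, new row 1: (0, -1, 1); set L[1][0]=2
  eliminate (2,0): mult=3, new row 2: (0, -1, 4); set L[2][0]=3

L[2][0] = 3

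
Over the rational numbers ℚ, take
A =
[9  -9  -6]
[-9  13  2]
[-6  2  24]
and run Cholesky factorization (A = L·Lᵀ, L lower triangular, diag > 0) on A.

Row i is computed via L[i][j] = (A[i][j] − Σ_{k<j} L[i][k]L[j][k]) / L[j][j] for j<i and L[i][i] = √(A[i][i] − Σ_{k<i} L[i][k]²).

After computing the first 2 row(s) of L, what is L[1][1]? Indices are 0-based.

Step 1: L[0][0] = √(9) = 3.
  L[1][0] = (-9) / L[0][0] = -3.
Step 2: L[1][1] = √(4) = 2.

L[1][1] = 2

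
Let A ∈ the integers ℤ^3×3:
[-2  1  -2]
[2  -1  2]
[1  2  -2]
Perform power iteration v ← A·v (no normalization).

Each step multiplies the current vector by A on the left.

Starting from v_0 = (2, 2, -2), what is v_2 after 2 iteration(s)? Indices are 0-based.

v_0 = (2, 2, -2).
v_1 = A·v_0 = (2, -2, 10).
v_2 = A·v_1 = (-26, 26, -22).

v_2 = (-26, 26, -22)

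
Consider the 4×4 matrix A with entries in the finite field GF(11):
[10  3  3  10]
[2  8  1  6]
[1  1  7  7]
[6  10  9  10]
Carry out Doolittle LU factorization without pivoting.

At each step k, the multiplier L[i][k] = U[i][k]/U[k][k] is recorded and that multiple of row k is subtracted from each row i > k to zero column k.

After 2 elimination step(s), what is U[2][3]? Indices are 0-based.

Step 1: pivot at (0,0) is 10.
  row1 ← row1 − (9)·row0  ⇒  L[1][0]=9, U row1=(0, 3, 7, 4)
  row2 ← row2 − (10)·row0  ⇒  L[2][0]=10, U row2=(0, 4, 10, 6)
  row3 ← row3 − (5)·row0  ⇒  L[3][0]=5, U row3=(0, 6, 5, 4)
Step 2: pivot at (1,1) is 3.
  row2 ← row2 − (5)·row1  ⇒  L[2][1]=5, U row2=(0, 0, 8, 8)
  row3 ← row3 − (2)·row1  ⇒  L[3][1]=2, U row3=(0, 0, 2, 7)

U[2][3] = 8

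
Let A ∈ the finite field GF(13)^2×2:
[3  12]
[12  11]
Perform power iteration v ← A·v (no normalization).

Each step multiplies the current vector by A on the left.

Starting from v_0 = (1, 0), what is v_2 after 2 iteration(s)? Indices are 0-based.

v_2 = (10, 12)

v_0 = (1, 0).
v_1 = A·v_0 = (3, 12).
v_2 = A·v_1 = (10, 12).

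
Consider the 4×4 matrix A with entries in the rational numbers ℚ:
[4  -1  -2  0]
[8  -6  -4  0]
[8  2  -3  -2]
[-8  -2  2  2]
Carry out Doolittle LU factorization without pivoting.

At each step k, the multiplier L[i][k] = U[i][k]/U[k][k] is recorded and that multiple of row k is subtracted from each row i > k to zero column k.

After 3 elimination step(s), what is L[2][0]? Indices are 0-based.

L[2][0] = 2

Step 1: pivot at (0,0) is 4.
  row1 ← row1 − (2)·row0  ⇒  L[1][0]=2, U row1=(0, -4, 0, 0)
  row2 ← row2 − (2)·row0  ⇒  L[2][0]=2, U row2=(0, 4, 1, -2)
  row3 ← row3 − (-2)·row0  ⇒  L[3][0]=-2, U row3=(0, -4, -2, 2)
Step 2: pivot at (1,1) is -4.
  row2 ← row2 − (-1)·row1  ⇒  L[2][1]=-1, U row2=(0, 0, 1, -2)
  row3 ← row3 − (1)·row1  ⇒  L[3][1]=1, U row3=(0, 0, -2, 2)
Step 3: pivot at (2,2) is 1.
  row3 ← row3 − (-2)·row2  ⇒  L[3][2]=-2, U row3=(0, 0, 0, -2)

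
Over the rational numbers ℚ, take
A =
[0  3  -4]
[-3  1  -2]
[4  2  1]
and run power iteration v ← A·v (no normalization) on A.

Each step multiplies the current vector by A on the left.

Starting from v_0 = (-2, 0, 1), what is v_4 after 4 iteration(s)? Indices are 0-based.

v_4 = (-1000, -920, 685)

v_0 = (-2, 0, 1).
v_1 = A·v_0 = (-4, 4, -7).
v_2 = A·v_1 = (40, 30, -15).
v_3 = A·v_2 = (150, -60, 205).
v_4 = A·v_3 = (-1000, -920, 685).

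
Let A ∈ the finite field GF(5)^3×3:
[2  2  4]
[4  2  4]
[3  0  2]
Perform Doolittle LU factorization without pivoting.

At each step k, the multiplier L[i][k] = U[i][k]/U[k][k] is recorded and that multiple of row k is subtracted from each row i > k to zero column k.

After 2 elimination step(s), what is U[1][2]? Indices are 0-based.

U[1][2] = 1

Step 1: pivot at (0,0) is 2.
  row1 ← row1 − (2)·row0  ⇒  L[1][0]=2, U row1=(0, 3, 1)
  row2 ← row2 − (4)·row0  ⇒  L[2][0]=4, U row2=(0, 2, 1)
Step 2: pivot at (1,1) is 3.
  row2 ← row2 − (4)·row1  ⇒  L[2][1]=4, U row2=(0, 0, 2)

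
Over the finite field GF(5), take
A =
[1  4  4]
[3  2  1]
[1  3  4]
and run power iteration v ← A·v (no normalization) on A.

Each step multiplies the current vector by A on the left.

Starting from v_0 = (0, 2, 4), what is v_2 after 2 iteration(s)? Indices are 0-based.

v_2 = (4, 0, 1)

v_0 = (0, 2, 4).
v_1 = A·v_0 = (4, 3, 2).
v_2 = A·v_1 = (4, 0, 1).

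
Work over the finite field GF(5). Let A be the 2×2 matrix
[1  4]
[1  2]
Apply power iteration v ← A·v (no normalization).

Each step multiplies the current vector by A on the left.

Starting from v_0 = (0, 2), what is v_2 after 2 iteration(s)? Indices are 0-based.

v_2 = (4, 1)

v_0 = (0, 2).
v_1 = A·v_0 = (3, 4).
v_2 = A·v_1 = (4, 1).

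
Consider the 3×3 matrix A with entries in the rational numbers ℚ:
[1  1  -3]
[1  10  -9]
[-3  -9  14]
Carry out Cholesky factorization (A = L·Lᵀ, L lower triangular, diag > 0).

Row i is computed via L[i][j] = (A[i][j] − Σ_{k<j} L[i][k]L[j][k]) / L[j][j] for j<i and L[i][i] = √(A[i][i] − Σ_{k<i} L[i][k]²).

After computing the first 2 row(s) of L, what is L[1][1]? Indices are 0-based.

L[1][1] = 3

Step 1: L[0][0] = √(1) = 1.
  L[1][0] = (1) / L[0][0] = 1.
Step 2: L[1][1] = √(9) = 3.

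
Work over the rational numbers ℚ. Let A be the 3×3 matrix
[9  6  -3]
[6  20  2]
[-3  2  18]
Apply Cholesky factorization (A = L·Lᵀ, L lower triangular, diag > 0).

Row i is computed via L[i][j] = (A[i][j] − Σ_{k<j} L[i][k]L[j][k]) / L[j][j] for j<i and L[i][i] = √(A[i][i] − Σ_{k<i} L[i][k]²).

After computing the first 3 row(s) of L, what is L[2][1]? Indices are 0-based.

L[2][1] = 1

Step 1: L[0][0] = √(9) = 3.
  L[1][0] = (6) / L[0][0] = 2.
Step 2: L[1][1] = √(16) = 4.
  L[2][0] = (-3) / L[0][0] = -1.
  L[2][1] = (4) / L[1][1] = 1.
Step 3: L[2][2] = √(16) = 4.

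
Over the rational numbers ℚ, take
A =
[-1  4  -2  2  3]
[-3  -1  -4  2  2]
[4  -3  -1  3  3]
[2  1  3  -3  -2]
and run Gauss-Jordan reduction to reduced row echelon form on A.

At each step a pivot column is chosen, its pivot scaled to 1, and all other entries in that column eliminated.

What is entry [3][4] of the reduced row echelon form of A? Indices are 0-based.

pivot(0,0)=-1: scale R0 → (1, -4, 2, -2, -3)
  clear (1,0): R1 −= (-3)R0 → (0, -13, 2, -4, -7)
  clear (2,0): R2 −= (4)R0 → (0, 13, -9, 11, 15)
  clear (3,0): R3 −= (2)R0 → (0, 9, -1, 1, 4)
pivot(1,1)=-13: scale R1 → (0, 1, -2/13, 4/13, 7/13)
  clear (0,1): R0 −= (-4)R1 → (1, 0, 18/13, -10/13, -11/13)
  clear (2,1): R2 −= (13)R1 → (0, 0, -7, 7, 8)
  clear (3,1): R3 −= (9)R1 → (0, 0, 5/13, -23/13, -11/13)
pivot(2,2)=-7: scale R2 → (0, 0, 1, -1, -8/7)
  clear (0,2): R0 −= (18/13)R2 → (1, 0, 0, 8/13, 67/91)
  clear (1,2): R1 −= (-2/13)R2 → (0, 1, 0, 2/13, 33/91)
  clear (3,2): R3 −= (5/13)R2 → (0, 0, 0, -18/13, -37/91)
pivot(3,3)=-18/13: scale R3 → (0, 0, 0, 1, 37/126)
  clear (0,3): R0 −= (8/13)R3 → (1, 0, 0, 0, 5/9)
  clear (1,3): R1 −= (2/13)R3 → (0, 1, 0, 0, 20/63)
  clear (2,3): R2 −= (-1)R3 → (0, 0, 1, 0, -107/126)

M[3][4] = 37/126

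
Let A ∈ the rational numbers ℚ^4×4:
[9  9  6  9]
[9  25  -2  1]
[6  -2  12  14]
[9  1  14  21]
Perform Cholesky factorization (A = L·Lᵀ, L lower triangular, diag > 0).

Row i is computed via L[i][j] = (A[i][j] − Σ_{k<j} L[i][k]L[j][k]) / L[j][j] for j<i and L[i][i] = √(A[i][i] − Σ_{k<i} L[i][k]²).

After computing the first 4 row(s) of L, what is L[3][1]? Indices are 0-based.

L[3][1] = -2

Step 1: L[0][0] = √(9) = 3.
  L[1][0] = (9) / L[0][0] = 3.
Step 2: L[1][1] = √(16) = 4.
  L[2][0] = (6) / L[0][0] = 2.
  L[2][1] = (-8) / L[1][1] = -2.
Step 3: L[2][2] = √(4) = 2.
  L[3][0] = (9) / L[0][0] = 3.
  L[3][1] = (-8) / L[1][1] = -2.
  L[3][2] = (4) / L[2][2] = 2.
Step 4: L[3][3] = √(4) = 2.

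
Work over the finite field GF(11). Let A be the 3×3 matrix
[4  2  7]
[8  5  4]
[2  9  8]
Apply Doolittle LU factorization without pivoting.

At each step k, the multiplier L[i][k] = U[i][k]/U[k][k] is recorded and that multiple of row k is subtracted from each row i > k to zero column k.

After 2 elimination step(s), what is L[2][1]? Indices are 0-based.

Step 1: pivot at (0,0) is 4.
  row1 ← row1 − (2)·row0  ⇒  L[1][0]=2, U row1=(0, 1, 1)
  row2 ← row2 − (6)·row0  ⇒  L[2][0]=6, U row2=(0, 8, 10)
Step 2: pivot at (1,1) is 1.
  row2 ← row2 − (8)·row1  ⇒  L[2][1]=8, U row2=(0, 0, 2)

L[2][1] = 8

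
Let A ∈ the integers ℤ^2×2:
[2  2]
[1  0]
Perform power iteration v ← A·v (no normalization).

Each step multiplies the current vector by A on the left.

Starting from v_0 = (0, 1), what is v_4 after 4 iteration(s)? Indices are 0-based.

v_4 = (32, 12)

v_0 = (0, 1).
v_1 = A·v_0 = (2, 0).
v_2 = A·v_1 = (4, 2).
v_3 = A·v_2 = (12, 4).
v_4 = A·v_3 = (32, 12).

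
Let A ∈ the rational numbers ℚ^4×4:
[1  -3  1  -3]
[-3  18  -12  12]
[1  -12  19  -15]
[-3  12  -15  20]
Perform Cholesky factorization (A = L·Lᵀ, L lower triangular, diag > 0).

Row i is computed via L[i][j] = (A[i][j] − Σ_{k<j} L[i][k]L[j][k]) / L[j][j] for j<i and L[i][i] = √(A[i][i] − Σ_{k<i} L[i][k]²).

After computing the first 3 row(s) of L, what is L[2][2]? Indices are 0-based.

L[2][2] = 3

Step 1: L[0][0] = √(1) = 1.
  L[1][0] = (-3) / L[0][0] = -3.
Step 2: L[1][1] = √(9) = 3.
  L[2][0] = (1) / L[0][0] = 1.
  L[2][1] = (-9) / L[1][1] = -3.
Step 3: L[2][2] = √(9) = 3.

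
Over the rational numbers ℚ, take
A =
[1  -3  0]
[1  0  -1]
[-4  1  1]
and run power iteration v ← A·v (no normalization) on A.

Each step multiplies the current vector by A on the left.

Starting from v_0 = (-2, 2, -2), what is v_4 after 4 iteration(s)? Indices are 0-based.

v_4 = (184, -16, -152)

v_0 = (-2, 2, -2).
v_1 = A·v_0 = (-8, 0, 8).
v_2 = A·v_1 = (-8, -16, 40).
v_3 = A·v_2 = (40, -48, 56).
v_4 = A·v_3 = (184, -16, -152).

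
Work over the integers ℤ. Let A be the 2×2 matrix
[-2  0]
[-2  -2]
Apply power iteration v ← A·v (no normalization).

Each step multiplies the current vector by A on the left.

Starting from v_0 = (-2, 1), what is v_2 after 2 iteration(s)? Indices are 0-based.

v_0 = (-2, 1).
v_1 = A·v_0 = (4, 2).
v_2 = A·v_1 = (-8, -12).

v_2 = (-8, -12)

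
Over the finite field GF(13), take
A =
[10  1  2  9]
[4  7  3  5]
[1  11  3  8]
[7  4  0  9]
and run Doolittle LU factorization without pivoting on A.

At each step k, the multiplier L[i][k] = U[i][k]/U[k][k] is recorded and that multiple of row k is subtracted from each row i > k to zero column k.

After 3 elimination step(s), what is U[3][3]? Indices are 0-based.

U[3][3] = 3

k=0: U[0][0]=10
  eliminate (1,0): mult=3, new row 1: (0, 4, 10, 4); set L[1][0]=3
  eliminate (2,0): mult=4, new row 2: (0, 7, 8, 11); set L[2][0]=4
  eliminate (3,0): mult=2, new row 3: (0, 2, 9, 4); set L[3][0]=2
k=1: U[1][1]=4
  eliminate (2,1): mult=5, new row 2: (0, 0, 10, 4); set L[2][1]=5
  eliminate (3,1): mult=7, new row 3: (0, 0, 4, 2); set L[3][1]=7
k=2: U[2][2]=10
  eliminate (3,2): mult=3, new row 3: (0, 0, 0, 3); set L[3][2]=3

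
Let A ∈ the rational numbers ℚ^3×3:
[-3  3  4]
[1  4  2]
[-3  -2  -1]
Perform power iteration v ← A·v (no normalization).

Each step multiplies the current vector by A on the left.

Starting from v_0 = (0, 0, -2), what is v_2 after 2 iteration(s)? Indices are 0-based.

v_2 = (20, -20, 30)

v_0 = (0, 0, -2).
v_1 = A·v_0 = (-8, -4, 2).
v_2 = A·v_1 = (20, -20, 30).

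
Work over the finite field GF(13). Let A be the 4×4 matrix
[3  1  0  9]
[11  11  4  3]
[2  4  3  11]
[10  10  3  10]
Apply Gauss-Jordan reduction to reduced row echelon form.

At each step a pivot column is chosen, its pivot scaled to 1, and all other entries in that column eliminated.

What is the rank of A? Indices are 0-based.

rank = 4

[1] R0 /= 3  ⇒  (1, 9, 0, 3)
     R1 -= 11·R0  ⇒  (0, 3, 4, 9)
     R2 -= 2·R0  ⇒  (0, 12, 3, 5)
     R3 -= 10·R0  ⇒  (0, 11, 3, 6)
[2] R1 /= 3  ⇒  (0, 1, 10, 3)
     R0 -= 9·R1  ⇒  (1, 0, 1, 2)
     R2 -= 12·R1  ⇒  (0, 0, 0, 8)
     R3 -= 11·R1  ⇒  (0, 0, 10, 12)
[3] R2 <-> R3
[3] R2 /= 10  ⇒  (0, 0, 1, 9)
     R0 -= 1·R2  ⇒  (1, 0, 0, 6)
     R1 -= 10·R2  ⇒  (0, 1, 0, 4)
[4] R3 /= 8  ⇒  (0, 0, 0, 1)
     R0 -= 6·R3  ⇒  (1, 0, 0, 0)
     R1 -= 4·R3  ⇒  (0, 1, 0, 0)
     R2 -= 9·R3  ⇒  (0, 0, 1, 0)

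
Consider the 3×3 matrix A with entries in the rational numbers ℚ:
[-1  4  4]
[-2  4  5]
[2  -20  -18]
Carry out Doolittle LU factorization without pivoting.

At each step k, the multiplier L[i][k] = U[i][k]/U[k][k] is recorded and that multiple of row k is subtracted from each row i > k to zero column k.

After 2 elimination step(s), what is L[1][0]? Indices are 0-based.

L[1][0] = 2

[col 0] pivot -1
  R1 -= 2*R0 → (0, -4, -3)  (L[1][0] := 2)
  R2 -= -2*R0 → (0, -12, -10)  (L[2][0] := -2)
[col 1] pivot -4
  R2 -= 3*R1 → (0, 0, -1)  (L[2][1] := 3)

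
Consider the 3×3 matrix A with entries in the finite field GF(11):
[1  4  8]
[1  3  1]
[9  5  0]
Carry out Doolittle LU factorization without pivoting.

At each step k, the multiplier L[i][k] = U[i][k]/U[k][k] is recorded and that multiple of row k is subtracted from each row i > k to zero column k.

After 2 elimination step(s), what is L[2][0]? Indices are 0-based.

L[2][0] = 9

[col 0] pivot 1
  R1 -= 1*R0 → (0, 10, 4)  (L[1][0] := 1)
  R2 -= 9*R0 → (0, 2, 5)  (L[2][0] := 9)
[col 1] pivot 10
  R2 -= 9*R1 → (0, 0, 2)  (L[2][1] := 9)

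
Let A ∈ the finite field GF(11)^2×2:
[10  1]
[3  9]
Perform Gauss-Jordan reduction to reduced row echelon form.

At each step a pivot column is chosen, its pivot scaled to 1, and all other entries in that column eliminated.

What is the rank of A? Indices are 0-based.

[1] R0 /= 10  ⇒  (1, 10)
     R1 -= 3·R0  ⇒  (0, 1)
[2] R1 /= 1  ⇒  (0, 1)
     R0 -= 10·R1  ⇒  (1, 0)

rank = 2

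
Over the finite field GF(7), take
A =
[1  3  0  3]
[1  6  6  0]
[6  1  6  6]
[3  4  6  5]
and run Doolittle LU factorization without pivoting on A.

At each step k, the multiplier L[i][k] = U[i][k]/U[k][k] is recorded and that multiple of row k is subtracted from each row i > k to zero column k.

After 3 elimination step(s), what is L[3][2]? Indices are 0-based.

Step 1: pivot at (0,0) is 1.
  row1 ← row1 − (1)·row0  ⇒  L[1][0]=1, U row1=(0, 3, 6, 4)
  row2 ← row2 − (6)·row0  ⇒  L[2][0]=6, U row2=(0, 4, 6, 2)
  row3 ← row3 − (3)·row0  ⇒  L[3][0]=3, U row3=(0, 2, 6, 3)
Step 2: pivot at (1,1) is 3.
  row2 ← row2 − (6)·row1  ⇒  L[2][1]=6, U row2=(0, 0, 5, 6)
  row3 ← row3 − (3)·row1  ⇒  L[3][1]=3, U row3=(0, 0, 2, 5)
Step 3: pivot at (2,2) is 5.
  row3 ← row3 − (6)·row2  ⇒  L[3][2]=6, U row3=(0, 0, 0, 4)

L[3][2] = 6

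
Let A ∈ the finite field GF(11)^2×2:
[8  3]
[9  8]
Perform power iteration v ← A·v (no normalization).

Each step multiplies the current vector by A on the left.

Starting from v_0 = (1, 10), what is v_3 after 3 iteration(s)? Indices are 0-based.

v_0 = (1, 10).
v_1 = A·v_0 = (5, 1).
v_2 = A·v_1 = (10, 9).
v_3 = A·v_2 = (8, 8).

v_3 = (8, 8)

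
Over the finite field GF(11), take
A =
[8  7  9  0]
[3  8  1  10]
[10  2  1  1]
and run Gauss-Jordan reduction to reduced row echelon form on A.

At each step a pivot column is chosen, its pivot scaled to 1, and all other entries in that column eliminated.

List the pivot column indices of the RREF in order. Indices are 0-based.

pivot(0,0)=8: scale R0 → (1, 5, 8, 0)
  clear (1,0): R1 −= (3)R0 → (0, 4, 10, 10)
  clear (2,0): R2 −= (10)R0 → (0, 7, 9, 1)
pivot(1,1)=4: scale R1 → (0, 1, 8, 8)
  clear (0,1): R0 −= (5)R1 → (1, 0, 1, 4)
  clear (2,1): R2 −= (7)R1 → (0, 0, 8, 0)
pivot(2,2)=8: scale R2 → (0, 0, 1, 0)
  clear (0,2): R0 −= (1)R2 → (1, 0, 0, 4)
  clear (1,2): R1 −= (8)R2 → (0, 1, 0, 8)

pivot columns: 0, 1, 2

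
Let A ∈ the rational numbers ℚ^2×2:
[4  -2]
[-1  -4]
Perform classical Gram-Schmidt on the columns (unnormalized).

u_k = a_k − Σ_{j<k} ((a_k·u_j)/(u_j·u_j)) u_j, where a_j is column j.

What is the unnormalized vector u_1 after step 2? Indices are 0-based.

Step 1: u_0 = a_0 = (4, -1).
Step 2: u_1 = a_1 − (-4/17)·u_0 = (-18/17, -72/17).

u_1 = (-18/17, -72/17)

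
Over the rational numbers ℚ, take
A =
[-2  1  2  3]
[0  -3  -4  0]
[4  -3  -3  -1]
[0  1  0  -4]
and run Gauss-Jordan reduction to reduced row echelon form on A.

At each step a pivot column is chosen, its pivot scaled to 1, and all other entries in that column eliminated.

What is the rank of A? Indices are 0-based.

[1] R0 /= -2  ⇒  (1, -1/2, -1, -3/2)
     R2 -= 4·R0  ⇒  (0, -1, 1, 5)
[2] R1 /= -3  ⇒  (0, 1, 4/3, 0)
     R0 -= -1/2·R1  ⇒  (1, 0, -1/3, -3/2)
     R2 -= -1·R1  ⇒  (0, 0, 7/3, 5)
     R3 -= 1·R1  ⇒  (0, 0, -4/3, -4)
[3] R2 /= 7/3  ⇒  (0, 0, 1, 15/7)
     R0 -= -1/3·R2  ⇒  (1, 0, 0, -11/14)
     R1 -= 4/3·R2  ⇒  (0, 1, 0, -20/7)
     R3 -= -4/3·R2  ⇒  (0, 0, 0, -8/7)
[4] R3 /= -8/7  ⇒  (0, 0, 0, 1)
     R0 -= -11/14·R3  ⇒  (1, 0, 0, 0)
     R1 -= -20/7·R3  ⇒  (0, 1, 0, 0)
     R2 -= 15/7·R3  ⇒  (0, 0, 1, 0)

rank = 4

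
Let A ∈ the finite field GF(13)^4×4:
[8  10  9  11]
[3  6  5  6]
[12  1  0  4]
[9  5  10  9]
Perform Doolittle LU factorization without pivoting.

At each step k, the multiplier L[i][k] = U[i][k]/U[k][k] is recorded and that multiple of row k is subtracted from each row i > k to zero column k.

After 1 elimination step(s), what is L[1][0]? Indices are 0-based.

L[1][0] = 2

k=0: U[0][0]=8
  eliminate (1,0): mult=2, new row 1: (0, 12, 0, 10); set L[1][0]=2
  eliminate (2,0): mult=8, new row 2: (0, 12, 6, 7); set L[2][0]=8
  eliminate (3,0): mult=6, new row 3: (0, 10, 8, 8); set L[3][0]=6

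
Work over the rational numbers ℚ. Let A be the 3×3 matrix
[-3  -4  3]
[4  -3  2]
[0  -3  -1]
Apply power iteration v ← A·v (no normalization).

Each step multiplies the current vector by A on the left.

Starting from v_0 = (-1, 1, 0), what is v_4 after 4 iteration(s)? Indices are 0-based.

v_4 = (-469, -575, -252)

v_0 = (-1, 1, 0).
v_1 = A·v_0 = (-1, -7, -3).
v_2 = A·v_1 = (22, 11, 24).
v_3 = A·v_2 = (-38, 103, -57).
v_4 = A·v_3 = (-469, -575, -252).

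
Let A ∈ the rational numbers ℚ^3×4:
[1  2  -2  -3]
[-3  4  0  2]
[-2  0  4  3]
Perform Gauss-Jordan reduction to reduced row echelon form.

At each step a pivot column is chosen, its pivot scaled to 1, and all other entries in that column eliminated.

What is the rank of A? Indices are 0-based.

[1] R0 /= 1  ⇒  (1, 2, -2, -3)
     R1 -= -3·R0  ⇒  (0, 10, -6, -7)
     R2 -= -2·R0  ⇒  (0, 4, 0, -3)
[2] R1 /= 10  ⇒  (0, 1, -3/5, -7/10)
     R0 -= 2·R1  ⇒  (1, 0, -4/5, -8/5)
     R2 -= 4·R1  ⇒  (0, 0, 12/5, -1/5)
[3] R2 /= 12/5  ⇒  (0, 0, 1, -1/12)
     R0 -= -4/5·R2  ⇒  (1, 0, 0, -5/3)
     R1 -= -3/5·R2  ⇒  (0, 1, 0, -3/4)

rank = 3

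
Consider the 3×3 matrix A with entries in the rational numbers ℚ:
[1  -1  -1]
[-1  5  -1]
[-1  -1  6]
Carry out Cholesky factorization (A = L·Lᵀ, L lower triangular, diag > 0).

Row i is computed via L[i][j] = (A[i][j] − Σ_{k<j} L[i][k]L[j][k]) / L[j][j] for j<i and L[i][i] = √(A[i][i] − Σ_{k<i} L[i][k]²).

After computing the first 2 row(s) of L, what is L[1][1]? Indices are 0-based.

L[1][1] = 2

Step 1: L[0][0] = √(1) = 1.
  L[1][0] = (-1) / L[0][0] = -1.
Step 2: L[1][1] = √(4) = 2.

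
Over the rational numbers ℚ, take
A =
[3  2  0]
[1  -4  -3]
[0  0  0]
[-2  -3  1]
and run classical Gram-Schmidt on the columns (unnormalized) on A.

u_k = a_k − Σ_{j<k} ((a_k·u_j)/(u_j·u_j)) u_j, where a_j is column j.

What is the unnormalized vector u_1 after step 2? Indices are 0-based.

Step 1: u_0 = a_0 = (3, 1, 0, -2).
Step 2: u_1 = a_1 − (4/7)·u_0 = (2/7, -32/7, 0, -13/7).

u_1 = (2/7, -32/7, 0, -13/7)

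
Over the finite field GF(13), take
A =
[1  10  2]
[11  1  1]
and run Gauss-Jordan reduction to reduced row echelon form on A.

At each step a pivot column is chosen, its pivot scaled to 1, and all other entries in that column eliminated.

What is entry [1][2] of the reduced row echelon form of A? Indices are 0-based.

[1] R0 /= 1  ⇒  (1, 10, 2)
     R1 -= 11·R0  ⇒  (0, 8, 5)
[2] R1 /= 8  ⇒  (0, 1, 12)
     R0 -= 10·R1  ⇒  (1, 0, 12)

M[1][2] = 12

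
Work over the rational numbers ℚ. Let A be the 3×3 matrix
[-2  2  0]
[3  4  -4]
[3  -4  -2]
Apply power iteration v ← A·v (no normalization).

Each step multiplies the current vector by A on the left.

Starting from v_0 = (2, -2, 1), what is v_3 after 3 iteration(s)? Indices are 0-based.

v_0 = (2, -2, 1).
v_1 = A·v_0 = (-8, -6, 12).
v_2 = A·v_1 = (4, -96, -24).
v_3 = A·v_2 = (-200, -276, 444).

v_3 = (-200, -276, 444)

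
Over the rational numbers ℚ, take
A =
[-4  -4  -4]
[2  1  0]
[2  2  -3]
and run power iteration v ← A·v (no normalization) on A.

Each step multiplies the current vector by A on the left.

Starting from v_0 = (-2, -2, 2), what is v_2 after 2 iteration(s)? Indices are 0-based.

v_0 = (-2, -2, 2).
v_1 = A·v_0 = (8, -6, -14).
v_2 = A·v_1 = (48, 10, 46).

v_2 = (48, 10, 46)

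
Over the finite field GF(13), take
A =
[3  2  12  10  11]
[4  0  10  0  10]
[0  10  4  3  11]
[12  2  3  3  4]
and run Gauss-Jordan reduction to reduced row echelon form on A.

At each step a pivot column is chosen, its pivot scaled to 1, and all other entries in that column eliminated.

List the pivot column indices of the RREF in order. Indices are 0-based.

pivot columns: 0, 1, 2, 3

step 1: normalize row 0 (÷3) = (1, 5, 4, 12, 8)
  row 1: subtract 4×row0 = (0, 6, 7, 4, 4)
  row 3: subtract 12×row0 = (0, 7, 7, 2, 12)
step 2: normalize row 1 (÷6) = (0, 1, 12, 5, 5)
  row 0: subtract 5×row1 = (1, 0, 9, 0, 9)
  row 2: subtract 10×row1 = (0, 0, 1, 5, 0)
  row 3: subtract 7×row1 = (0, 0, 1, 6, 3)
step 3: normalize row 2 (÷1) = (0, 0, 1, 5, 0)
  row 0: subtract 9×row2 = (1, 0, 0, 7, 9)
  row 1: subtract 12×row2 = (0, 1, 0, 10, 5)
  row 3: subtract 1×row2 = (0, 0, 0, 1, 3)
step 4: normalize row 3 (÷1) = (0, 0, 0, 1, 3)
  row 0: subtract 7×row3 = (1, 0, 0, 0, 1)
  row 1: subtract 10×row3 = (0, 1, 0, 0, 1)
  row 2: subtract 5×row3 = (0, 0, 1, 0, 11)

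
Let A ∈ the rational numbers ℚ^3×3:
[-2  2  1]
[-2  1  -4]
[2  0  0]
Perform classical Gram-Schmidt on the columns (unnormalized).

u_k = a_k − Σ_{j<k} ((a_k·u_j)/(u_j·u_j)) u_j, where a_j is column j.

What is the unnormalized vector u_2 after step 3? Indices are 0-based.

u_2 = (3/2, -3, -3/2)

Step 1: u_0 = a_0 = (-2, -2, 2).
Step 2: u_1 = a_1 − (-1/2)·u_0 = (1, 0, 1).
Step 3: u_2 = a_2 − (1/2)·u_0 − (1/2)·u_1 = (3/2, -3, -3/2).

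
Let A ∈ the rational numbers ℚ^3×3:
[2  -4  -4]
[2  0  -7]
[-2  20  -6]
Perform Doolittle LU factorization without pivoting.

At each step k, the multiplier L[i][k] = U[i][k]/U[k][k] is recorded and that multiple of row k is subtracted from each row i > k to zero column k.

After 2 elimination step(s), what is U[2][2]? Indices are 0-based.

[col 0] pivot 2
  R1 -= 1*R0 → (0, 4, -3)  (L[1][0] := 1)
  R2 -= -1*R0 → (0, 16, -10)  (L[2][0] := -1)
[col 1] pivot 4
  R2 -= 4*R1 → (0, 0, 2)  (L[2][1] := 4)

U[2][2] = 2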